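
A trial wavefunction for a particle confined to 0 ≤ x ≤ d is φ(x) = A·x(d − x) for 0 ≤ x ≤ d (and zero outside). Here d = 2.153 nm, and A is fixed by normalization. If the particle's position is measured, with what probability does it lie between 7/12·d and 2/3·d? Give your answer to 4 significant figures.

P = ∫_{7/12·d}^{2/3·d} |φ(x)|² dx.
Since A² = 1/(d^5/30), this is the region integral divided by the full normalization integral.
Let u = x/d; then A² and the length scale cancel, so P = ∫_{7/12}^{2/3} u^2·(1 - u)^2 du ÷ ∫_{0}^{1} u^2·(1 - u)^2 du.
An antiderivative of u^2·(1 - u)^2 is u^3·(6·u^2 - 15·u + 10)/30; evaluating from 7/12 to 2/3 gives ≈ 0.00455810, while the full integral is 1/30.
This works out to P = 0.13674.

P ≈ 0.1367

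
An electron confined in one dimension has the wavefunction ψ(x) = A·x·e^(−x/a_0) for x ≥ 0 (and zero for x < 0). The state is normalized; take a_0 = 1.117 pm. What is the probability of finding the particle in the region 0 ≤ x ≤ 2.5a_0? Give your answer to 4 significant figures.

P = ∫_{0}^{2.5a_0} |ψ(x)|² dx.
With A² fixed by ∫|ψ|² = 1, i.e. A² = (a_0^3/4)^(−1), substitute and integrate.
In terms of u = x/a_0 (A² and the length scale cancel between numerator and denominator), P = [∫_{0}^{2.5} u^2·e^(-2·u) du] / [∫_{0}^{∞} u^2·e^(-2·u) du].
Using ∫ u^2·e^(-2·u) du = -(2·u^2 + 2·u + 1)·e^(-2·u)/4, the numerator is 1/4 - 37·e^(-5)/8 and the denominator is 1/4.
This works out to P = 0.87535.

P ≈ 0.8753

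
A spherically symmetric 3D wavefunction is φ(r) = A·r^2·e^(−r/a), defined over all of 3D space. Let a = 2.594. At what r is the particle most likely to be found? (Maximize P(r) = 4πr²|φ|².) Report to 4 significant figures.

r ≈ 7.782

The maximum of P(r) = 4πr²|φ|² occurs where its derivative vanishes.
This gives r = 3·a.
With a = 2.594, the most probable radial distance is 7.7820.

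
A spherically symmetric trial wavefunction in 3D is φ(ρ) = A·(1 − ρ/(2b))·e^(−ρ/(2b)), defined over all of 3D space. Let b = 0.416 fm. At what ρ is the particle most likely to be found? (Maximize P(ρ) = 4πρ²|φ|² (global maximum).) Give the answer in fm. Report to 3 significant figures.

ρ ≈ 2.18 fm

Differentiate P(ρ) = 4πρ²|φ|² with respect to ρ and set to zero.
This gives ρ = b·(√(5) + 3).
With b = 0.416, the most probable radial distance is 2.178 fm.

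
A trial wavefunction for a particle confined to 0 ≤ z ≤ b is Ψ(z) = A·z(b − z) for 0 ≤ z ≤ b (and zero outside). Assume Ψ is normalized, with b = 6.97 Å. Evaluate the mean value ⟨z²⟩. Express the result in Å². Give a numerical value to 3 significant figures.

⟨z²⟩ = ∫ z^2 |Ψ|² dz over the full domain.
Expanding the polynomial and integrating term by term, the ratio of the moment integral to the normalization integral gives ⟨z²⟩ = 2·b^2/7.
With b = 6.97, ⟨z^2⟩ = 13.88.

⟨z^2⟩ ≈ 13.9 Å^2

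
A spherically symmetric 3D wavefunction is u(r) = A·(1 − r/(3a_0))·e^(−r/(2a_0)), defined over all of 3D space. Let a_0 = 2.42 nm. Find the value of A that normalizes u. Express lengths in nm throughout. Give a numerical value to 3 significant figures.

A ≈ 0.0918 nm^(-3/2)

We need A² ∫|f|² 4πr² dr = 1, taking the integral from 0 to ∞.
The angular integral contributes 4π, leaving ∫₀^∞ r²|u|² dr.
Recall ∫₀^∞ r^m e^(−r/β) dr = m!·β^(m+1), carrying out the integral gives A² · 8·π·a_0^3/3.
Setting this equal to 1 gives A² = 1/(8·π·a_0^3/3).
Substituting a_0 = 2.42 gives A² = 0.008422, so A = 0.09177.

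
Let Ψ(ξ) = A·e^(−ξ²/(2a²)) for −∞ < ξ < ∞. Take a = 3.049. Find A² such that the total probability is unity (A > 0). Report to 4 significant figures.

A^2 ≈ 0.1850

Normalization requires ∫|Ψ|² dξ = 1, integrated from −∞ to ∞.
Using the Gaussian integral ∫_{−∞}^{∞} e^(−αξ²) dξ = √(π/α), the integral (without the A² prefactor) comes out to √(π)·a.
Substituting a = 3.049 gives A² = 0.18504, so A = 0.43016.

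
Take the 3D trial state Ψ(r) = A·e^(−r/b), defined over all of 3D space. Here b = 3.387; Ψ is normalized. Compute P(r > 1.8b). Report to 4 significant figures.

P ≈ 0.3027

Integrate the radial probability density 4πr²|Ψ|² over r > 1.8b.
The full normalization integral is A²·[π·b^3] = 1, fixing A².
Substituting u = r/b, A², 4π and the length scale all cancel in the ratio: P = ∫_{1.8}^{∞} u^2·e^(-2·u) du / ∫_{0}^{∞} u^2·e^(-2·u) du.
An antiderivative of u^2·e^(-2·u) is -(2·u^2 + 2·u + 1)·e^(-2·u)/4; evaluating from 1.8 to ∞ gives 277·e^(-18/5)/100, while the full integral is 1/4.
The region integral divided by the full integral gives P = 0.30275.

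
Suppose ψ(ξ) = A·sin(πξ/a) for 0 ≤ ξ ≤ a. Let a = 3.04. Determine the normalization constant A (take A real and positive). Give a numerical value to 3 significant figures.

The normalization condition is ∫|ψ|² dξ = 1 from 0 to a.
Using sin²θ = (1 − cos 2θ)/2, with ψ = A·sin(πξ/a), the integral evaluates to A²·[a/2].
Setting this equal to 1 gives A² = 1/(a/2).
With a = 3.04: A² = 0.6579 and A = 0.8111.

A ≈ 0.811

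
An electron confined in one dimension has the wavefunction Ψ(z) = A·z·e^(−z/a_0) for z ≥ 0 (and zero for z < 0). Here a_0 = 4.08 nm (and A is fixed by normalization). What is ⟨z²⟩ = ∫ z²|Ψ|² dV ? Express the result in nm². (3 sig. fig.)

By definition ⟨z²⟩ = ∫ z^2 |Ψ(z)|² dz.
Evaluating both integrals, ⟨z²⟩ = 3·a_0^2.
With a_0 = 4.08, ⟨z^2⟩ = 49.94.

⟨z^2⟩ ≈ 49.9 nm^2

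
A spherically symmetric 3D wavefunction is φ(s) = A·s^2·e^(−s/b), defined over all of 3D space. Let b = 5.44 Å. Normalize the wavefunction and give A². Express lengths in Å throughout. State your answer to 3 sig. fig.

A^2 ≈ 1.00E-7 Å^(-7)

The normalization condition is ∫|φ|² 4πs² ds = 1 from 0 to ∞.
With ∫₀^∞ s^6 e^(−αs) ds = 6!/α^7, ∫|φ|² 4πs² ds = A²·(45·π·b^7/2).
Setting this equal to 1 gives A² = 1/(45·π·b^7/2).
With b = 5.44: A² = 1.003E-7 and A = 0.0003168.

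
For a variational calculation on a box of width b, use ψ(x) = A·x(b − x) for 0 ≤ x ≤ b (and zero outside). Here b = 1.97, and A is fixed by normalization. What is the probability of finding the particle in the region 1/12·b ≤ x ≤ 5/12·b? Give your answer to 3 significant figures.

|ψ|² is the probability density, so P = ∫_{1/12·b}^{5/12·b} |ψ|² dx.
With A² fixed by ∫|ψ|² = 1, i.e. A² = (b^5/30)^(−1), substitute and integrate.
In terms of u = x/b (A² and the length scale cancel between numerator and denominator), P = [∫_{1/12}^{5/12} u^2·(1 - u)^2 du] / [∫_{0}^{1} u^2·(1 - u)^2 du].
Using ∫ u^2·(1 - u)^2 du = u^3·(6·u^2 - 15·u + 10)/30, the numerator is ≈ 0.011384 and the denominator is 1/30.
Taking the ratio, P = 0.3415.

P ≈ 0.342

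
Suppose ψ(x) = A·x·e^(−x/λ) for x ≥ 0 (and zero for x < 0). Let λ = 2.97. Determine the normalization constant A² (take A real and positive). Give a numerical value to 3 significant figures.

A^2 ≈ 0.153

Require ∫ |ψ|² dx = 1 over the whole domain.
Carrying out the integral gives A² · λ^3/4.
Hence A² = 1/[λ^3/4].
With λ = 2.97: A² = 0.1527 and A = 0.3907.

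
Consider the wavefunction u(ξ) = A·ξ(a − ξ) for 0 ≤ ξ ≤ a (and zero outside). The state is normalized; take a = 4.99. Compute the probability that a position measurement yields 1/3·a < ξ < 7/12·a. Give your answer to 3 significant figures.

|u|² is the probability density, so P = ∫_{1/3·a}^{7/12·a} |u|² dξ.
The normalization integral ∫|u|²dξ over the whole domain equals a^5/30·A², and A² cancels in the ratio.
Substituting t = ξ/a, A² and the length scale cancel in the ratio: P = ∫_{1/3}^{7/12} t^2·(1 - t)^2 dt / ∫_{0}^{1} t^2·(1 - t)^2 dt.
An antiderivative of t^2·(1 - t)^2 is t^3·(6·t^2 - 15·t + 10)/30; evaluating from 1/3 to 7/12 gives ≈ 0.014783, while the full integral is 1/30.
Evaluating gives P = 0.4435.

P ≈ 0.444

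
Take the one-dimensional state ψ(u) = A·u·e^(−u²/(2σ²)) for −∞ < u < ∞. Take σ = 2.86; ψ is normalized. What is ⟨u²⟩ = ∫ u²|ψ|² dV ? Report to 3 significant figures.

⟨u^2⟩ ≈ 12.3

⟨u²⟩ = ∫ u^2 |ψ|² du over the full domain.
Differentiating ∫e^(−αu²) du = √(π/α) under α to get the higher moments, the ratio of the moment integral to the normalization integral gives ⟨u²⟩ = 3·σ^2/2.
With σ = 2.86, ⟨u^2⟩ = 12.27.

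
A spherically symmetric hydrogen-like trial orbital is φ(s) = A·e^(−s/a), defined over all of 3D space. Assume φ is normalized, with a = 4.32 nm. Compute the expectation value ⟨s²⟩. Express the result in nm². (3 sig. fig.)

⟨s^2⟩ ≈ 56.0 nm^2

⟨s²⟩ = ∫ s^2 |φ|² 4πs² ds over the full domain.
Recall ∫₀^∞ s^m e^(−s/β) ds = m!·β^(m+1), evaluating both integrals, ⟨s²⟩ = 3·a^2.
With a = 4.32, ⟨s^2⟩ = 55.99.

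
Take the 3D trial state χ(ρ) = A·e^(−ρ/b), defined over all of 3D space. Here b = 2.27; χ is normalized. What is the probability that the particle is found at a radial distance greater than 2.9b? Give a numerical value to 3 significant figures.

P ≈ 0.0715

With dV = 4πρ²dρ, the probability is ∫|χ|² dV over ρ > 2.9b.
The full normalization integral is A²·[π·b^3] = 1, fixing A².
Substituting u = ρ/b, A², 4π and the length scale all cancel in the ratio: P = ∫_{2.9}^{∞} u^2·e^(-2·u) du / ∫_{0}^{∞} u^2·e^(-2·u) du.
With ∫ u^2·e^(-2·u) du = -(2·u^2 + 2·u + 1)·e^(-2·u)/4 + C, the region integral is 1181·e^(-29/5)/200 and the full one is 1/4.
The region integral divided by the full integral gives P = 0.07151.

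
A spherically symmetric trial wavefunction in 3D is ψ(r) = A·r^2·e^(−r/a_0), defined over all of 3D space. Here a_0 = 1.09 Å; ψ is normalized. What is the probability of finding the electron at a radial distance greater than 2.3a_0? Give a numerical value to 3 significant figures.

P ≈ 0.818

Integrate the radial probability density 4πr²|ψ|² over r > 2.3a_0.
A² is fixed by ∫₀^∞ 4πr²|ψ|² dr = 1, i.e. A² = (45·π·a_0^7/2)^(−1).
In terms of u = r/a_0 (A², 4π and the length scale all cancel between numerator and denominator), P = [∫_{2.3}^{∞} u^6·e^(-2·u) du] / [∫_{0}^{∞} u^6·e^(-2·u) du].
Using ∫ u^6·e^(-2·u) du = -(4·u^6 + 12·u^5 + 30·u^4 + 60·u^3 + 90·u^2 + 90·u + 45)·e^(-2·u)/8, the numerator is ≈ 4.6014 and the denominator is 45/8.
The region integral divided by the full integral gives P = 0.8180.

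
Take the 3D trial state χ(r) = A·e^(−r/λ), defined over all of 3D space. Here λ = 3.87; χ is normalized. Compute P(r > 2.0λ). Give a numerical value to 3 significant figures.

Integrate the radial probability density 4πr²|χ|² over r > 2.0λ.
The full normalization integral is A²·[π·λ^3] = 1, fixing A².
Let u = r/λ; then A², 4π and the length scale all cancel, so P = ∫_{2.0}^{∞} u^2·e^(-2·u) du ÷ ∫_{0}^{∞} u^2·e^(-2·u) du.
Using ∫ u^2·e^(-2·u) du = -(2·u^2 + 2·u + 1)·e^(-2·u)/4, the numerator is 13·e^(-4)/4 and the denominator is 1/4.
This evaluates to P = 0.2381.

P ≈ 0.238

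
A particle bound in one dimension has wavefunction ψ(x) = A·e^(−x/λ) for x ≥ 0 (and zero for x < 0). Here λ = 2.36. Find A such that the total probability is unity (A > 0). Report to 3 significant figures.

The normalization condition is ∫|ψ|² dx = 1 from 0 to ∞.
With ∫₀^∞ x^0 e^(−αx) dx = 0!/α^1, with ψ = A·e^(−x/λ), the integral evaluates to A²·[λ/2].
So A² = (λ/2)^(−1).
With λ = 2.36: A² = 0.8475 and A = 0.9206.

A ≈ 0.921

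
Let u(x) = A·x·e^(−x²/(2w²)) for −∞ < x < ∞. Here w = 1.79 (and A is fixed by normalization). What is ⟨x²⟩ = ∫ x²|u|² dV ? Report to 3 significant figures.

⟨x^2⟩ ≈ 4.81

The expectation value is the |u|²-weighted average of x^2: ∫ x^2|u|² dx.
Using the Gaussian integral ∫_{−∞}^{∞} e^(−αx²) dx = √(π/α), since the A² factors cancel between numerator and denominator, ⟨x²⟩ = 3·w^2/2.
Putting w = 1.79 gives 4.806.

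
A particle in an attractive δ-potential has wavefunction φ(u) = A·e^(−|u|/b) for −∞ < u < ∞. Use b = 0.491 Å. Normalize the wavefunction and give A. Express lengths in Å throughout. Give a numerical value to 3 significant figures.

A ≈ 1.43 Å^(-1/2)

Normalization requires ∫|φ|² du = 1, integrated from −∞ to ∞.
Carrying out the integral gives A² · b.
Hence A² = 1/[b].
Plugging in b = 0.491 yields A = 1.427.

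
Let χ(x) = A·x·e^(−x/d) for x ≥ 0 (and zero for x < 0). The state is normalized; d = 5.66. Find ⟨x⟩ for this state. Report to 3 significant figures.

⟨x⟩ ≈ 8.49

By definition ⟨x⟩ = ∫ x |χ(x)|² dx.
The ratio of the moment integral to the normalization integral gives ⟨x⟩ = 3·d/2.
With d = 5.66, ⟨x⟩ = 8.490.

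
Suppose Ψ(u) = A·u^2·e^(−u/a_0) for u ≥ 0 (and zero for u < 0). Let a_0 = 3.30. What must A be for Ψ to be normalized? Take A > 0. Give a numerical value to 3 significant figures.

We need A² ∫|f|² du = 1, taking the integral from 0 to ∞.
With ∫₀^∞ u^4 e^(−αu) du = 4!/α^5, the integral (without the A² prefactor) comes out to 3·a_0^5/4.
Hence A² = 1/[3·a_0^5/4].
With a_0 = 3.30: A² = 0.003407 and A = 0.05837.

A ≈ 0.0584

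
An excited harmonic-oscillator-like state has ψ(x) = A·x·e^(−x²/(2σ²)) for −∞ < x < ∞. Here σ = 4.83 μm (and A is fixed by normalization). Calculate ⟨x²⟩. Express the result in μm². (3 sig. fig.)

The expectation value is the |ψ|²-weighted average of x^2: ∫ x^2|ψ|² dx.
Since the A² factors cancel between numerator and denominator, ⟨x²⟩ = 3·σ^2/2.
With σ = 4.83, ⟨x^2⟩ = 34.99.

⟨x^2⟩ ≈ 35.0 μm^2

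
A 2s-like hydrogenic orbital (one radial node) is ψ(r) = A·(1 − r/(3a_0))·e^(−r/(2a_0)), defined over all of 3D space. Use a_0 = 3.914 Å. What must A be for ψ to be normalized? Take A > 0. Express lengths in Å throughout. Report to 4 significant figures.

We need A² ∫|f|² 4πr² dr = 1, taking the integral from 0 to ∞.
The integral (without the A² prefactor) comes out to 8·π·a_0^3/3.
So A² = (8·π·a_0^3/3)^(−1).
Substituting a_0 = 3.914 gives A² = 0.0019908, so A = 0.044618.

A ≈ 0.04462 Å^(-3/2)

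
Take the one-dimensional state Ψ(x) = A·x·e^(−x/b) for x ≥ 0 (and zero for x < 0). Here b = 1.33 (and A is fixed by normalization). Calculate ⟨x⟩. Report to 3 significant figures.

⟨x⟩ ≈ 2.00

By definition ⟨x⟩ = ∫ x |Ψ(x)|² dx.
Evaluating both integrals, ⟨x⟩ = 3·b/2.
With b = 1.33, ⟨x⟩ = 1.995.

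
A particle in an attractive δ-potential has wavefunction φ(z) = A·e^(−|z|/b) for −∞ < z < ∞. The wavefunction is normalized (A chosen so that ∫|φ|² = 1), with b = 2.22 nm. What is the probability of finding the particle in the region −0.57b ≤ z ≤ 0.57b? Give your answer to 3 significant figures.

P ≈ 0.680

|φ|² is the probability density, so P = ∫_{−0.57b}^{0.57b} |φ|² dz.
The normalization integral ∫|φ|²dz over the whole domain equals b·A², and A² cancels in the ratio.
By symmetry take twice the z ≥ 0 contribution in numerator and denominator; the 2's cancel. In terms of u = z/b (A² and the length scale cancel between numerator and denominator), P = [∫_{0}^{0.57} e^(-2·u) du] / [∫_{0}^{∞} e^(-2·u) du].
Using ∫ e^(-2·u) du = -e^(-2·u)/2, the numerator is 1/2 - e^(-57/50)/2 and the denominator is 1/2.
The result is P = 0.6802.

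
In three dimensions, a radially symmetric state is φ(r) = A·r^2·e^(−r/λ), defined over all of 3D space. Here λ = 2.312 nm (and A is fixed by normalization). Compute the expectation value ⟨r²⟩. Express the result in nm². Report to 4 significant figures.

⟨r^2⟩ ≈ 74.83 nm^2

⟨r²⟩ = ∫ r^2 |φ|² 4πr² dr over the full domain.
With ∫₀^∞ r^8 e^(−αr) dr = 8!/α^9, evaluating both integrals, ⟨r²⟩ = 14·λ^2.
With λ = 2.312, ⟨r^2⟩ = 74.835.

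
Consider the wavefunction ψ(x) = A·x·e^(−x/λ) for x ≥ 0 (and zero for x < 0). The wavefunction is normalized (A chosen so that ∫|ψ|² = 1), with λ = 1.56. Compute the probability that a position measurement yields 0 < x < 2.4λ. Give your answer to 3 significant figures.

The probability is P = ∫ |ψ|² dx over [0, 2.4λ].
With A² fixed by ∫|ψ|² = 1, i.e. A² = (λ^3/4)^(−1), substitute and integrate.
In terms of u = x/λ (A² and the length scale cancel between numerator and denominator), P = [∫_{0}^{2.4} u^2·e^(-2·u) du] / [∫_{0}^{∞} u^2·e^(-2·u) du].
An antiderivative of u^2·e^(-2·u) is -(2·u^2 + 2·u + 1)·e^(-2·u)/4; evaluating from 0 to 2.4 gives 1/4 - 433·e^(-24/5)/100, while the full integral is 1/4.
The result is P = 0.8575.

P ≈ 0.857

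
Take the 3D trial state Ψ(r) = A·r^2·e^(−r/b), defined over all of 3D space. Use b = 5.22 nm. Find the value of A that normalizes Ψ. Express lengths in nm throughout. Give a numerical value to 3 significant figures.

A ≈ 0.000366 nm^(-7/2)

The normalization condition is ∫|Ψ|² 4πr² dr = 1 from 0 to ∞.
In 3D with spherical symmetry the volume element is 4πr² dr.
Using ∫₀^∞ rⁿ e^(−αr) dr = n!/αⁿ⁺¹, ∫|Ψ|² 4πr² dr = A²·(45·π·b^7/2).
With b = 5.22: A² = 1.340E-7 and A = 0.0003660.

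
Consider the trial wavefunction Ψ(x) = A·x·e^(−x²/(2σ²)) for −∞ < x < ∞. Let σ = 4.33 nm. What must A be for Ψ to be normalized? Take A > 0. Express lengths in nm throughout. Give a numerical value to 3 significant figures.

A ≈ 0.118 nm^(-3/2)

Normalization requires ∫|Ψ|² dx = 1, integrated from −∞ to ∞.
Using the Gaussian integral ∫_{−∞}^{∞} e^(−αx²) dx = √(π/α), the integral (without the A² prefactor) comes out to √(π)·σ^3/2.
So A² = (√(π)·σ^3/2)^(−1).
With σ = 4.33: A² = 0.01390 and A = 0.1179.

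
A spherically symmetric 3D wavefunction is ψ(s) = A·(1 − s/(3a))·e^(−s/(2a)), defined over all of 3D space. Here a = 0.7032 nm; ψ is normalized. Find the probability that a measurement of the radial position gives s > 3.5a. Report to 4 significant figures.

P = ∫ |ψ|² 4πs² ds over s > 3.5a.
A² is fixed by ∫₀^∞ 4πs²|ψ|² ds = 1, i.e. A² = (8·π·a^3/3)^(−1).
Let u = s/a; then A², 4π and the length scale all cancel, so P = ∫_{3.5}^{∞} u^2·(1 - u/3)^2·e^(-u) du ÷ ∫_{0}^{∞} u^2·(1 - u/3)^2·e^(-u) du.
An antiderivative of u^2·(1 - u/3)^2·e^(-u) is (-u^4 + 2·u^3 - 3·u^2 - 6·u - 6)·e^(-u)/9; evaluating from 3.5 to ∞ gives 683·e^(-7/2)/48, while the full integral is 2/3.
The region integral divided by the full integral gives P = 0.64453.

P ≈ 0.6445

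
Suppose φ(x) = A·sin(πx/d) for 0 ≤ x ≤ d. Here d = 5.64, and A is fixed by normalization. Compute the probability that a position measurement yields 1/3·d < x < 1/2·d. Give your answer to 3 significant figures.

P ≈ 0.304

P = ∫_{1/3·d}^{1/2·d} |φ(x)|² dx.
Since A² = 1/(d/2), this is the region integral divided by the full normalization integral.
Substituting u = x/d, A² and the length scale cancel in the ratio: P = ∫_{1/3}^{1/2} sin(π·u)^2 du / ∫_{0}^{1} sin(π·u)^2 du.
With ∫ sin(π·u)^2 du = u/2 - sin(2·π·u)/(4·π) + C, the region integral is √(3)/(8·π) + 1/12 and the full one is 1/2.
This works out to P = (√(3)/4 + π/6)/π.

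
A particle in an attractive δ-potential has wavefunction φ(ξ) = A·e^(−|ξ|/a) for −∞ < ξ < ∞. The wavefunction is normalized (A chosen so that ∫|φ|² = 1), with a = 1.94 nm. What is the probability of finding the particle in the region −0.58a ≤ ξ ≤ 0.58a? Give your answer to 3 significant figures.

P ≈ 0.687

The probability is P = ∫ |φ|² dξ over [−0.58a, 0.58a].
With A² fixed by ∫|φ|² = 1, i.e. A² = (a)^(−1), substitute and integrate.
Both integrals are even about ξ = 0, so only the ξ ≥ 0 halves are needed (the factors of 2 cancel). Let u = ξ/a; then A² and the length scale cancel, so P = ∫_{0}^{0.58} e^(-2·u) du ÷ ∫_{0}^{∞} e^(-2·u) du.
An antiderivative of e^(-2·u) is -e^(-2·u)/2; evaluating from 0 to 0.58 gives 1/2 - e^(-29/25)/2, while the full integral is 1/2.
Taking the ratio, P = 0.6865.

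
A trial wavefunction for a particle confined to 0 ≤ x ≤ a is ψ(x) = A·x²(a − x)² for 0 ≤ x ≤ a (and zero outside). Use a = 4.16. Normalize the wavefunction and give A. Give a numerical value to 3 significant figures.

A ≈ 0.0411

Normalization requires ∫|ψ|² dx = 1, integrated from 0 to a.
The integral (without the A² prefactor) comes out to a^9/630.
So A² = (a^9/630)^(−1).
Substituting a = 4.16 gives A² = 0.001688, so A = 0.04109.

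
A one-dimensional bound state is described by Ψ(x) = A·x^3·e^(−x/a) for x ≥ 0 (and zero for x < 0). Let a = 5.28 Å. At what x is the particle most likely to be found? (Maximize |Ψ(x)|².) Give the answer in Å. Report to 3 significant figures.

x ≈ 15.8 Å

Set d/dx [|Ψ(x)|²] = 0 and solve for x > 0.
Solving yields x = 3·a.
With a = 5.28, the most probable position is 15.84 Å.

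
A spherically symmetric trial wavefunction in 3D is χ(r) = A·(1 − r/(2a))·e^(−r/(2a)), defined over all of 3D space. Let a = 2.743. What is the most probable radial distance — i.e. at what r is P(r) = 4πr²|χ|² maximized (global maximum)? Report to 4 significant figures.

r ≈ 14.36

Differentiate P(r) = 4πr²|χ|² with respect to r and set to zero.
This gives r = a·(√(5) + 3).
With a = 2.743, the most probable radial distance is 14.363.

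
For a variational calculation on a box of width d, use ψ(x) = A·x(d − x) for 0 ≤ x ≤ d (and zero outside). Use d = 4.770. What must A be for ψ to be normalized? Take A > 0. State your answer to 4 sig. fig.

A ≈ 0.1102

We need A² ∫|f|² dx = 1, taking the integral from 0 to d.
Expanding the polynomial and integrating term by term, with ψ = A·x(d − x), the integral evaluates to A²·[d^5/30].
Substituting d = 4.770 gives A² = 0.012149, so A = 0.11022.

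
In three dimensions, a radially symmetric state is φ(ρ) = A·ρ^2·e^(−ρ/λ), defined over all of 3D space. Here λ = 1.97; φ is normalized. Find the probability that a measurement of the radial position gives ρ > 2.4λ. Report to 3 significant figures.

P ≈ 0.791

Integrate the radial probability density 4πρ²|φ|² over ρ > 2.4λ.
A² is fixed by ∫₀^∞ 4πρ²|φ|² dρ = 1, i.e. A² = (45·π·λ^7/2)^(−1).
Substituting u = ρ/λ, A², 4π and the length scale all cancel in the ratio: P = ∫_{2.4}^{∞} u^6·e^(-2·u) du / ∫_{0}^{∞} u^6·e^(-2·u) du.
Using ∫ u^6·e^(-2·u) du = -(4·u^6 + 12·u^5 + 30·u^4 + 60·u^3 + 90·u^2 + 90·u + 45)·e^(-2·u)/8, the numerator is ≈ 4.4483 and the denominator is 45/8.
The region integral divided by the full integral gives P = 0.7908.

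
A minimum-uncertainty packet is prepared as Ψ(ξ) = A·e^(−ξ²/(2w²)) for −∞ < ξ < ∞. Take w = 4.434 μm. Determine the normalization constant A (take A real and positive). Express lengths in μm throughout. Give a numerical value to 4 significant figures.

A ≈ 0.3567 μm^(-1/2)

We need A² ∫|f|² dξ = 1, taking the integral from −∞ to ∞.
Using the Gaussian integral ∫_{−∞}^{∞} e^(−αξ²) dξ = √(π/α), with Ψ = A·e^(−ξ²/(2w²)), the integral evaluates to A²·[√(π)·w].
With w = 4.434: A² = 0.12724 and A = 0.35671.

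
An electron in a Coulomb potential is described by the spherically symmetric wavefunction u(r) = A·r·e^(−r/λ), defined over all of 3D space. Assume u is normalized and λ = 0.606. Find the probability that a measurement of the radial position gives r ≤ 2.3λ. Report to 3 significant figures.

P ≈ 0.487

Integrate the radial probability density 4πr²|u|² over r ≤ 2.3λ.
The full normalization integral is A²·[3·π·λ^5] = 1, fixing A².
In terms of t = r/λ (A², 4π and the length scale all cancel between numerator and denominator), P = [∫_{0}^{2.3} t^4·e^(-2·t) dt] / [∫_{0}^{∞} t^4·e^(-2·t) dt].
With ∫ t^4·e^(-2·t) dt = -(t^4/2 + t^3 + 3·t^2/2 + 3·t/2 + 3/4)·e^(-2·t) + C, the region integral is ≈ 0.36507 and the full one is 3/4.
Taking the ratio yields P = 0.4868.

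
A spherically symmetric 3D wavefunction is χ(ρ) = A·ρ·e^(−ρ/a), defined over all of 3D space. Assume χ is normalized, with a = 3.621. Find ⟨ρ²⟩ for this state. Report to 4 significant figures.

⟨ρ^2⟩ ≈ 98.34

⟨ρ²⟩ = ∫ ρ^2 |χ|² 4πρ² dρ over the full domain.
Since the A² factors cancel between numerator and denominator, ⟨ρ²⟩ = 15·a^2/2.
Putting a = 3.621 gives 98.337.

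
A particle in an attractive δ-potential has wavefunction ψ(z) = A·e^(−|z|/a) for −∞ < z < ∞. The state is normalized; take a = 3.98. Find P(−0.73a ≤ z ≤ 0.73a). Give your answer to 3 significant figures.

P ≈ 0.768

|ψ|² is the probability density, so P = ∫_{−0.73a}^{0.73a} |ψ|² dz.
Since A² = 1/(a), this is the region integral divided by the full normalization integral.
By symmetry take twice the z ≥ 0 contribution in numerator and denominator; the 2's cancel. In terms of u = z/a (A² and the length scale cancel between numerator and denominator), P = [∫_{0}^{0.73} e^(-2·u) du] / [∫_{0}^{∞} e^(-2·u) du].
Using ∫ e^(-2·u) du = -e^(-2·u)/2, the numerator is 1/2 - e^(-73/50)/2 and the denominator is 1/2.
The result is P = 0.7678.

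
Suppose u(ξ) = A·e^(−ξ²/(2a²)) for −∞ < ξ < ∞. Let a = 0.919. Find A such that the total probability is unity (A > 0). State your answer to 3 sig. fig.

Normalization requires ∫|u|² dξ = 1, integrated from −∞ to ∞.
∫|u|² dξ = A²·(√(π)·a).
Hence A² = 1/[√(π)·a].
Plugging in a = 0.919 yields A = 0.7835.

A ≈ 0.784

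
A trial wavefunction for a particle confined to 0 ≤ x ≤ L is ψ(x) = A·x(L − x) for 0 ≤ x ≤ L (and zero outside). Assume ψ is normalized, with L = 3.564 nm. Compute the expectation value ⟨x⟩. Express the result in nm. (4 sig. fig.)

⟨x⟩ ≈ 1.782 nm

⟨x⟩ = ∫ x |ψ|² dx over the full domain.
Since the A² factors cancel between numerator and denominator, ⟨x⟩ = L/2.
With L = 3.564, ⟨x⟩ = 1.7820.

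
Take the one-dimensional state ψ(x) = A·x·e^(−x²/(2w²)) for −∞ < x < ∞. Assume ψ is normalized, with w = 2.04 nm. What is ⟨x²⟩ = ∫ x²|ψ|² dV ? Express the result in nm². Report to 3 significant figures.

⟨x²⟩ = ∫ x^2 |ψ|² dx over the full domain.
The ratio of the moment integral to the normalization integral gives ⟨x²⟩ = 3·w^2/2.
With w = 2.04, ⟨x^2⟩ = 6.242.

⟨x^2⟩ ≈ 6.24 nm^2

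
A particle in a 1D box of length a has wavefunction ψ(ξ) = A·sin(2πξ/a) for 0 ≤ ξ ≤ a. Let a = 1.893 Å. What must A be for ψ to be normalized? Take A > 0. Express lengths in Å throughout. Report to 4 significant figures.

Require ∫ |ψ|² dξ = 1 over the whole domain.
With ∫₀^a sin²(nπξ/a) dξ = a/2, ∫|ψ|² dξ = A²·(a/2).
Setting this equal to 1 gives A² = 1/(a/2).
Substituting a = 1.893 gives A² = 1.0565, so A = 1.0279.

A ≈ 1.028 Å^(-1/2)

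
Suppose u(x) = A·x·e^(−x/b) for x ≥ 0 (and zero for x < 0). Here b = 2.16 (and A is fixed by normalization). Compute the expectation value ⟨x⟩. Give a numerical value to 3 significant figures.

⟨x⟩ = ∫ x |u|² dx over the full domain.
Recall ∫₀^∞ x^m e^(−x/β) dx = m!·β^(m+1), since the A² factors cancel between numerator and denominator, ⟨x⟩ = 3·b/2.
With b = 2.16, ⟨x⟩ = 3.240.

⟨x⟩ ≈ 3.24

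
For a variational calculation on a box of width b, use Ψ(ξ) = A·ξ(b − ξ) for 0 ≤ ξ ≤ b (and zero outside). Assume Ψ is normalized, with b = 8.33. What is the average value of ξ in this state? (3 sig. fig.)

The expectation value is the |Ψ|²-weighted average of ξ: ∫ ξ|Ψ|² dξ.
Evaluating both integrals, ⟨ξ⟩ = b/2.
With b = 8.33, ⟨ξ⟩ = 4.165.

⟨ξ⟩ ≈ 4.17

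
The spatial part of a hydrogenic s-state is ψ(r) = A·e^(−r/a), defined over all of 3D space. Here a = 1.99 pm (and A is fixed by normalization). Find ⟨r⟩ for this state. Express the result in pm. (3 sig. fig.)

⟨r⟩ ≈ 2.99 pm

⟨r⟩ = ∫ r |ψ|² 4πr² dr over the full domain.
Using ∫₀^∞ rⁿ e^(−αr) dr = n!/αⁿ⁺¹, evaluating both integrals, ⟨r⟩ = 3·a/2.
Putting a = 1.99 gives 2.985.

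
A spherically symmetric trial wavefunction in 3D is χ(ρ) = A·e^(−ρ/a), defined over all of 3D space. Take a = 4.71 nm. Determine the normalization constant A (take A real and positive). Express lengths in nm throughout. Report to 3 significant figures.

A ≈ 0.0552 nm^(-3/2)

Normalization requires ∫|χ|² 4πρ² dρ = 1, integrated from 0 to ∞.
The angular integral contributes 4π, leaving ∫₀^∞ ρ²|χ|² dρ.
With ∫₀^∞ ρ^2 e^(−αρ) dρ = 2!/α^3, the integral (without the A² prefactor) comes out to π·a^3.
Setting this equal to 1 gives A² = 1/(π·a^3).
With a = 4.71: A² = 0.003046 and A = 0.05519.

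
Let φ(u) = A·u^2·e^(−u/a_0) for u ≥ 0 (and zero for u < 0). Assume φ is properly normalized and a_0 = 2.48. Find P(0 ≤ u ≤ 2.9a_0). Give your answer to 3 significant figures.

P = ∫_{0}^{2.9a_0} |φ(u)|² du.
The normalization integral ∫|φ|²du over the whole domain equals 3·a_0^5/4·A², and A² cancels in the ratio.
In terms of t = u/a_0 (A² and the length scale cancel between numerator and denominator), P = [∫_{0}^{2.9} t^4·e^(-2·t) dt] / [∫_{0}^{∞} t^4·e^(-2·t) dt].
Using ∫ t^4·e^(-2·t) dt = -(t^4/2 + t^3 + 3·t^2/2 + 3·t/2 + 3/4)·e^(-2·t), the numerator is ≈ 0.51546 and the denominator is 3/4.
Evaluating gives P = 0.6873.

P ≈ 0.687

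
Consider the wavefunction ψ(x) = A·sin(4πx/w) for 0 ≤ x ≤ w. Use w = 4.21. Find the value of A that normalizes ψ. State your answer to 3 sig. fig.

Normalization requires ∫|ψ|² dx = 1, integrated from 0 to w.
With ∫₀^w sin²(nπx/w) dx = w/2, ∫|ψ|² dx = A²·(w/2).
So A² = (w/2)^(−1).
Plugging in w = 4.21 yields A = 0.6892.

A ≈ 0.689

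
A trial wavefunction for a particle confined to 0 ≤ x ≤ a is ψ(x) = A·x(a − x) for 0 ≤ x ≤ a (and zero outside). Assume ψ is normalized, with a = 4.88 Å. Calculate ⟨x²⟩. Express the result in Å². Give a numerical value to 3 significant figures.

The expectation value is the |ψ|²-weighted average of x^2: ∫ x^2|ψ|² dx.
Expanding the polynomial and integrating term by term, evaluating both integrals, ⟨x²⟩ = 2·a^2/7.
Putting a = 4.88 gives 6.804.

⟨x^2⟩ ≈ 6.80 Å^2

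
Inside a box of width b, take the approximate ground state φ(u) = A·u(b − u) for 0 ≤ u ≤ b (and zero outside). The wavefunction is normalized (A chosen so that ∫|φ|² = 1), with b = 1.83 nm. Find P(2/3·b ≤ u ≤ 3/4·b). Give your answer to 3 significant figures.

P ≈ 0.106

|φ|² is the probability density, so P = ∫_{2/3·b}^{3/4·b} |φ|² du.
Since A² = 1/(b^5/30), this is the region integral divided by the full normalization integral.
In terms of t = u/b (A² and the length scale cancel between numerator and denominator), P = [∫_{2/3}^{3/4} t^2·(1 - t)^2 dt] / [∫_{0}^{1} t^2·(1 - t)^2 dt].
Using ∫ t^2·(1 - t)^2 dt = t^3·(6·t^2 - 15·t + 10)/30, the numerator is ≈ 0.0035454 and the denominator is 1/30.
Taking the ratio, P = 0.1064.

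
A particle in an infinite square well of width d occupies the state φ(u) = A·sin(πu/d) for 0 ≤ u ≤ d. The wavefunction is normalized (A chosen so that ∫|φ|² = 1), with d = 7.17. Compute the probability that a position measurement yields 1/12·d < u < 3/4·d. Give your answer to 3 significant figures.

P ≈ 0.905

P = ∫_{1/12·d}^{3/4·d} |φ(u)|² du.
Since A² = 1/(d/2), this is the region integral divided by the full normalization integral.
In terms of t = u/d (A² and the length scale cancel between numerator and denominator), P = [∫_{1/12}^{3/4} sin(π·t)^2 dt] / [∫_{0}^{1} sin(π·t)^2 dt].
Using ∫ sin(π·t)^2 dt = t/2 - sin(2·π·t)/(4·π), the numerator is 3/(8·π) + 1/3 and the denominator is 1/2.
This works out to P = (9 + 8·π)/(12·π).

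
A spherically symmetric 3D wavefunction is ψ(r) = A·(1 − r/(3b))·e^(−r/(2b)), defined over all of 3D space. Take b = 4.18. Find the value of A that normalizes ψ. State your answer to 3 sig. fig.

A ≈ 0.0404

Normalization requires ∫|ψ|² 4πr² dr = 1, integrated from 0 to ∞.
In 3D with spherical symmetry the volume element is 4πr² dr.
Using ∫₀^∞ rⁿ e^(−αr) dr = n!/αⁿ⁺¹, the integral (without the A² prefactor) comes out to 8·π·b^3/3.
So A² = (8·π·b^3/3)^(−1).
Plugging in b = 4.18 yields A = 0.04043.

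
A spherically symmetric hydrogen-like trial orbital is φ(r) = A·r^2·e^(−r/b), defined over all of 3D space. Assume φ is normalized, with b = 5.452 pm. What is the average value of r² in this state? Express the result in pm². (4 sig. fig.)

⟨r^2⟩ ≈ 416.1 pm^2

By definition ⟨r²⟩ = ∫ r^2 |φ(r)|² 4πr² dr.
With ∫₀^∞ r^8 e^(−αr) dr = 8!/α^9, since the A² factors cancel between numerator and denominator, ⟨r²⟩ = 14·b^2.
With b = 5.452, ⟨r^2⟩ = 416.14.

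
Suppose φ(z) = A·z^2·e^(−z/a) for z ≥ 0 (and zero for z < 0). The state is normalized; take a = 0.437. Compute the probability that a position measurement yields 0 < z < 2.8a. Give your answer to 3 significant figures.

P ≈ 0.658

|φ|² is the probability density, so P = ∫_{0}^{2.8a} |φ|² dz.
The normalization integral ∫|φ|²dz over the whole domain equals 3·a^5/4·A², and A² cancels in the ratio.
Let u = z/a; then A² and the length scale cancel, so P = ∫_{0}^{2.8} u^4·e^(-2·u) du ÷ ∫_{0}^{∞} u^4·e^(-2·u) du.
An antiderivative of u^4·e^(-2·u) is -(u^4/2 + u^3 + 3·u^2/2 + 3·u/2 + 3/4)·e^(-2·u); evaluating from 0 to 2.8 gives ≈ 0.49339, while the full integral is 3/4.
This works out to P = 0.6578.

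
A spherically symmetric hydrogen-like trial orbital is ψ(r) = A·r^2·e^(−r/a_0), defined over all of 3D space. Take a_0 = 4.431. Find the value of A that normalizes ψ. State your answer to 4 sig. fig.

The normalization condition is ∫|ψ|² 4πr² dr = 1 from 0 to ∞.
The angular integral contributes 4π, leaving ∫₀^∞ r²|ψ|² dr.
Recall ∫₀^∞ r^m e^(−r/β) dr = m!·β^(m+1), with ψ = A·r^2·e^(−r/a_0), the integral evaluates to A²·[45·π·a_0^7/2].
Setting this equal to 1 gives A² = 1/(45·π·a_0^7/2).
Substituting a_0 = 4.431 gives A² = 4.2185E-7, so A = 0.00064950.

A ≈ 0.0006495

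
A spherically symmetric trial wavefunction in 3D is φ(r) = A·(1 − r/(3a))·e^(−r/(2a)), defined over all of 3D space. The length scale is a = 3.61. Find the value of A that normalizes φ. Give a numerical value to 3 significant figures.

A ≈ 0.0504

We need A² ∫|f|² 4πr² dr = 1, taking the integral from 0 to ∞.
The angular integral contributes 4π, leaving ∫₀^∞ r²|φ|² dr.
With ∫₀^∞ r^4 e^(−αr) dr = 4!/α^5, the integral (without the A² prefactor) comes out to 8·π·a^3/3.
With a = 3.61: A² = 0.002537 and A = 0.05037.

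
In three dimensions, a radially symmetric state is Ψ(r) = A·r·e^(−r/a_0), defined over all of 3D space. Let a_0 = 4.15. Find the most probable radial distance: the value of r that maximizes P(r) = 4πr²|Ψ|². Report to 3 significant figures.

r ≈ 8.30

Differentiate P(r) = 4πr²|Ψ|² with respect to r and set to zero.
This gives r = 2·a_0.
With a_0 = 4.15, the most probable radial distance is 8.300.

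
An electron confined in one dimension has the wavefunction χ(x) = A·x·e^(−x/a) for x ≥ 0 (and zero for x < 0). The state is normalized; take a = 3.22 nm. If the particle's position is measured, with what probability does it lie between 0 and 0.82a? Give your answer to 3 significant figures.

P = ∫_{0}^{0.82a} |χ(x)|² dx.
Since A² = 1/(a^3/4), this is the region integral divided by the full normalization integral.
Let u = x/a; then A² and the length scale cancel, so P = ∫_{0}^{0.82} u^2·e^(-2·u) du ÷ ∫_{0}^{∞} u^2·e^(-2·u) du.
With ∫ u^2·e^(-2·u) du = -(2·u^2 + 2·u + 1)·e^(-2·u)/4 + C, the region integral is 1/4 - 4981·e^(-41/25)/5000 and the full one is 1/4.
Taking the ratio, P = 0.2270.

P ≈ 0.227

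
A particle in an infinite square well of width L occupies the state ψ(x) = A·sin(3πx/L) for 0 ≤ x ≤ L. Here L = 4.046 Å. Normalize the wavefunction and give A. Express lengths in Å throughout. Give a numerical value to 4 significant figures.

A ≈ 0.7031 Å^(-1/2)

Normalization requires ∫|ψ|² dx = 1, integrated from 0 to L.
With ψ = A·sin(3πx/L), the integral evaluates to A²·[L/2].
Setting this equal to 1 gives A² = 1/(L/2).
With L = 4.046: A² = 0.49432 and A = 0.70308.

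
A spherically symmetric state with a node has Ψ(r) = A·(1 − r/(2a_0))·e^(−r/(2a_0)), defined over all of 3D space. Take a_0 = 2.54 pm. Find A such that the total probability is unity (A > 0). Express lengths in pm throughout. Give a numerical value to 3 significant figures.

We need A² ∫|f|² 4πr² dr = 1, taking the integral from 0 to ∞.
In 3D with spherical symmetry the volume element is 4πr² dr.
∫|Ψ|² 4πr² dr = A²·(8·π·a_0^3).
With a_0 = 2.54: A² = 0.002428 and A = 0.04928.

A ≈ 0.0493 pm^(-3/2)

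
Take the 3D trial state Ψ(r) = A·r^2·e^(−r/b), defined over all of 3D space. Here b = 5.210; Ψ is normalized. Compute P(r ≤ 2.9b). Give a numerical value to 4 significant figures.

Integrate the radial probability density 4πr²|Ψ|² over r ≤ 2.9b.
The full normalization integral is A²·[45·π·b^7/2] = 1, fixing A².
Let u = r/b; then A², 4π and the length scale all cancel, so P = ∫_{0}^{2.9} u^6·e^(-2·u) du ÷ ∫_{0}^{∞} u^6·e^(-2·u) du.
An antiderivative of u^6·e^(-2·u) is -(4·u^6 + 12·u^5 + 30·u^4 + 60·u^3 + 90·u^2 + 90·u + 45)·e^(-2·u)/8; evaluating from 0 to 2.9 gives ≈ 2.03405, while the full integral is 45/8.
This evaluates to P = 0.36161.

P ≈ 0.3616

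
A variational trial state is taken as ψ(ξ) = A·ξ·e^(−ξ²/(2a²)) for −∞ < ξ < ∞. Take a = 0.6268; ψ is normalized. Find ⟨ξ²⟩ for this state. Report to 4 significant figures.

⟨ξ^2⟩ ≈ 0.5893

The expectation value is the |ψ|²-weighted average of ξ^2: ∫ ξ^2|ψ|² dξ.
With ∫_{−∞}^{∞} ξ^(2m) e^(−αξ²) dξ = (2m−1)!!·√π / (2^m α^(m+1/2)), evaluating both integrals, ⟨ξ²⟩ = 3·a^2/2.
Putting a = 0.6268 gives 0.58932.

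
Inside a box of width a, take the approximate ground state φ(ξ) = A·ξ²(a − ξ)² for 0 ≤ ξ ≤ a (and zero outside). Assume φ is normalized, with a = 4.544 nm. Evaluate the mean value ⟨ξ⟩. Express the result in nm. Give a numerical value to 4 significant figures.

⟨ξ⟩ ≈ 2.272 nm

The expectation value is the |φ|²-weighted average of ξ: ∫ ξ|φ|² dξ.
The ratio of the moment integral to the normalization integral gives ⟨ξ⟩ = a/2.
With a = 4.544, ⟨ξ⟩ = 2.2720.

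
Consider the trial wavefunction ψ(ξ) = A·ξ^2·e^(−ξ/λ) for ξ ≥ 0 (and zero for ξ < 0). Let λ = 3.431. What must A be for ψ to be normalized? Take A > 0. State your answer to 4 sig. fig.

Require ∫ |ψ|² dξ = 1 over the whole domain.
The integral (without the A² prefactor) comes out to 3·λ^5/4.
So A² = (3·λ^5/4)^(−1).
With λ = 3.431: A² = 0.0028044 and A = 0.052956.

A ≈ 0.05296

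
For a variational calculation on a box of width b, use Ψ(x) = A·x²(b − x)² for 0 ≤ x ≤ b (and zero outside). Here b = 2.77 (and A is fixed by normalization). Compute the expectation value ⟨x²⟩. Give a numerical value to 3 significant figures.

⟨x^2⟩ ≈ 2.09

By definition ⟨x²⟩ = ∫ x^2 |Ψ(x)|² dx.
Evaluating both integrals, ⟨x²⟩ = 3·b^2/11.
With b = 2.77, ⟨x^2⟩ = 2.093.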